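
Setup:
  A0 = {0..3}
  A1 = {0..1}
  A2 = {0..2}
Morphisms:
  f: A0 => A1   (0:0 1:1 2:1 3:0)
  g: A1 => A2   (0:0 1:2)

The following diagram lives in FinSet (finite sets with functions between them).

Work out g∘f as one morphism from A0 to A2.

  0 f=>0 g=>0
  1 f=>1 g=>2
  2 f=>1 g=>2
  3 f=>0 g=>0
composite: (0:0 1:2 2:2 3:0)

Answer: (0:0 1:2 2:2 3:0)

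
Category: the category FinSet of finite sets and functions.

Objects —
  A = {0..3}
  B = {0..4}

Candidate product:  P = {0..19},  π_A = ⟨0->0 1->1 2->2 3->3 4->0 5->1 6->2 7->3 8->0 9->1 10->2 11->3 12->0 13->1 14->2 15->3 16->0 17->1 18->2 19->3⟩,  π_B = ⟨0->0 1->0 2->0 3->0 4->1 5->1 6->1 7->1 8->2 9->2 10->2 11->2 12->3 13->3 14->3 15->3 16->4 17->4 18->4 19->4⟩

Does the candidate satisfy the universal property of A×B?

|A|·|B| = 4·5 = 20;  |P| = 20
Check the pairing map k ↦ (π_A(k), π_B(k)):
  0 -> (0,0)
  1 -> (1,0)
  2 -> (2,0)
  3 -> (3,0)
  4 -> (0,1)
  5 -> (1,1)
  6 -> (2,1)
  7 -> (3,1)
  8 -> (0,2)
  9 -> (1,2)
  10 -> (2,2)
  11 -> (3,2)
  12 -> (0,3)
  13 -> (1,3)
  14 -> (2,3)
  15 -> (3,3)
  16 -> (0,4)
  17 -> (1,4)
  18 -> (2,4)
  19 -> (3,4)
distinct pairs in image: 20 / 20 needed
  → bijection onto A×B; projections well-typed.

Answer: VALID PRODUCT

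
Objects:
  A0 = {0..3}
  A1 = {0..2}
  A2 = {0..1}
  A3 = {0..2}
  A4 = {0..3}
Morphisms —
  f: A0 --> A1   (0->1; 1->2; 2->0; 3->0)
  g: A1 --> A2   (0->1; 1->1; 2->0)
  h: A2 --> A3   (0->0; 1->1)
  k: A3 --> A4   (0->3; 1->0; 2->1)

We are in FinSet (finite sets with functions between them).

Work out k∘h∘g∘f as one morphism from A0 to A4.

Answer: (0->0; 1->3; 2->0; 3->0)

Trace:
  0 f-->1 g-->1 h-->1 k-->0
  1 f-->2 g-->0 h-->0 k-->3
  2 f-->0 g-->1 h-->1 k-->0
  3 f-->0 g-->1 h-->1 k-->0
result: (0->0; 1->3; 2->0; 3->0)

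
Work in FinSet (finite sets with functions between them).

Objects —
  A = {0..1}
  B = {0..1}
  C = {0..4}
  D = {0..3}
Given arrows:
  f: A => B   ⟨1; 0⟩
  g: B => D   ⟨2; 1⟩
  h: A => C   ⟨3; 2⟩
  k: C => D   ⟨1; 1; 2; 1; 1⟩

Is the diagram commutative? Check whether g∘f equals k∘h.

Path 1 = f;g:
  0 f=>1 g=>1
  1 f=>0 g=>2
  result₁ = ⟨1; 2⟩
Path 2 = h;k:
  0 h=>3 k=>1
  1 h=>2 k=>2
  result₂ = ⟨1; 2⟩
Equal? YES — commutes

Answer: COMMUTES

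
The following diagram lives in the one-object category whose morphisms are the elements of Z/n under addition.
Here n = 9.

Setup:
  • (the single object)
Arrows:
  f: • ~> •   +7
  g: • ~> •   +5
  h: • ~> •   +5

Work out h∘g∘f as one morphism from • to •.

Answer: +8

Derivation:
  0 +7≡7 +5≡3 +5≡8  (mod 9)
composite: +8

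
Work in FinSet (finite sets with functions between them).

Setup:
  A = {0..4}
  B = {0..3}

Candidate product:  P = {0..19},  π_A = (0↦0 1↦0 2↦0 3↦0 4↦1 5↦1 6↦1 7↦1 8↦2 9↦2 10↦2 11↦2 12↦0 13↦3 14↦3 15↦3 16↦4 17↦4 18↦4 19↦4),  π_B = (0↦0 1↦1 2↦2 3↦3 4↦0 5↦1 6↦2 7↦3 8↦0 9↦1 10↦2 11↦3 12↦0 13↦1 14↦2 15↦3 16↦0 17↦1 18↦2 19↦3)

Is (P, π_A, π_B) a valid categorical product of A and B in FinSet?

|A|·|B| = 5·4 = 20;  |P| = 20
Check the pairing map k ↦ (π_A(k), π_B(k)):
  0 ↦ (0,0)
  1 ↦ (0,1)
  2 ↦ (0,2)
  3 ↦ (0,3)
  4 ↦ (1,0)
  5 ↦ (1,1)
  6 ↦ (1,2)
  7 ↦ (1,3)
  8 ↦ (2,0)
  9 ↦ (2,1)
  10 ↦ (2,2)
  11 ↦ (2,3)
  12 ↦ (0,0)  ✗ repeats pair of k=0
  13 ↦ (3,1)
  14 ↦ (3,2)
  15 ↦ (3,3)
  16 ↦ (4,0)
  17 ↦ (4,1)
  18 ↦ (4,2)
  19 ↦ (4,3)
distinct pairs in image: 19 / 20 needed
  → (0,0) hit at k=0 and k=12

Answer: NOT A VALID PRODUCT — duplicate pair at indices 0,12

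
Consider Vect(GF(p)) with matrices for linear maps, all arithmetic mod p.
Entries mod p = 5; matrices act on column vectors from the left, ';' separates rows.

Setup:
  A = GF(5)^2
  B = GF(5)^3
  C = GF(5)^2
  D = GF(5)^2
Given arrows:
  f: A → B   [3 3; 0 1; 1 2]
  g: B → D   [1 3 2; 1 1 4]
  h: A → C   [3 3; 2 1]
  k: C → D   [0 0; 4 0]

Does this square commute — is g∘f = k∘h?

Answer: COMMUTES

Trace:
Path 1 = f;g:
  e0=⟨1,0⟩ f→⟨3,0,1⟩ g→⟨0,2⟩
  e1=⟨0,1⟩ f→⟨3,1,2⟩ g→⟨0,2⟩
  ⟦path⟧₁ = [0 0; 2 2]
Path 2 = h;k:
  e0=⟨1,0⟩ h→⟨3,2⟩ k→⟨0,2⟩
  e1=⟨0,1⟩ h→⟨3,1⟩ k→⟨0,2⟩
  ⟦path⟧₂ = [0 0; 2 2]
Equal? equal; square commutes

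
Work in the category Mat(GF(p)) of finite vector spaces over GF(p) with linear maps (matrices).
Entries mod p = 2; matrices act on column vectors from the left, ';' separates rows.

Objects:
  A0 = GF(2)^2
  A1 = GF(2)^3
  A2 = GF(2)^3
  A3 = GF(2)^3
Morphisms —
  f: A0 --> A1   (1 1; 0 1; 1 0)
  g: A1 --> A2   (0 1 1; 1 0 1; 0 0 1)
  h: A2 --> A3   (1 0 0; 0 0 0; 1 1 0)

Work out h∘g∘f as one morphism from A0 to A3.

  e0=[1,0] f-->[1,0,1] g-->[1,0,1] h-->[1,0,1]
  e1=[0,1] f-->[1,1,0] g-->[1,1,0] h-->[1,0,0]
result: (1 1; 0 0; 1 0)

Answer: (1 1; 0 0; 1 0)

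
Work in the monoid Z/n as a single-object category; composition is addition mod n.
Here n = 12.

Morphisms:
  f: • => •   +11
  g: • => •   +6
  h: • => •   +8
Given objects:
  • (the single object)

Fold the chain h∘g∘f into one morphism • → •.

Answer: +1

Work:
  0 +11≡11 +6≡5 +8≡1  (mod 12)
result: +1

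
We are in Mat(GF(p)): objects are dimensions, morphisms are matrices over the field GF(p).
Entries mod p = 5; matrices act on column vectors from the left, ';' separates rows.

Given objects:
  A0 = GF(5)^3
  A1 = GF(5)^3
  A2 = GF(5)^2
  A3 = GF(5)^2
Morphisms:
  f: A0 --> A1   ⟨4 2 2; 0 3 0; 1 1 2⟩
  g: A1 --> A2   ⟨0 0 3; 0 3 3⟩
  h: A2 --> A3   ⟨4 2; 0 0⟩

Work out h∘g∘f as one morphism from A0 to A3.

  e0=[1,0,0] f-->[4,0,1] g-->[3,3] h-->[3,0]
  e1=[0,1,0] f-->[2,3,1] g-->[3,2] h-->[1,0]
  e2=[0,0,1] f-->[2,0,2] g-->[1,1] h-->[1,0]
⟦path⟧: ⟨3 1 1; 0 0 0⟩

Answer: ⟨3 1 1; 0 0 0⟩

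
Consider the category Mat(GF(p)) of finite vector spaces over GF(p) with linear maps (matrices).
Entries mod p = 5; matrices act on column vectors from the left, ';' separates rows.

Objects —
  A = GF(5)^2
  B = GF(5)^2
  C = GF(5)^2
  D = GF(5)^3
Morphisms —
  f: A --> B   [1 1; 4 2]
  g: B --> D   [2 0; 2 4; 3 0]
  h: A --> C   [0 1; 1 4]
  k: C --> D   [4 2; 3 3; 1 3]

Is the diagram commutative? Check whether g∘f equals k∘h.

Path 1 = f;g:
  e0=(1,0) f-->(1,4) g-->(2,3,3)
  e1=(0,1) f-->(1,2) g-->(2,0,3)
  composite₁ = [2 2; 3 0; 3 3]
Path 2 = h;k:
  e0=(1,0) h-->(0,1) k-->(2,3,3)
  e1=(0,1) h-->(1,4) k-->(2,0,3)
  composite₂ = [2 2; 3 0; 3 3]
Equal? same morphism ✓

Answer: COMMUTES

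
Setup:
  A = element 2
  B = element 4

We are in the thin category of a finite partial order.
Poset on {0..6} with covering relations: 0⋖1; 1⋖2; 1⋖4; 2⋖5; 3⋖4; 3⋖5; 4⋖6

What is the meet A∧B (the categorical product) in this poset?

Common predecessors of 2,4: {0,1}
  0 ≤ 1
  1 ≤ 1
glb = 1

Answer: A∧B = 1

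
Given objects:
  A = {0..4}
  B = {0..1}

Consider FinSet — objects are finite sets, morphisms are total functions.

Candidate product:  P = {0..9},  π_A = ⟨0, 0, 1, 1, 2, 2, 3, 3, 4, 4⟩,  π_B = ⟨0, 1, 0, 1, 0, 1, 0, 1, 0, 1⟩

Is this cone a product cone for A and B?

Answer: VALID PRODUCT

Trace:
|A|·|B| = 5·2 = 10;  |P| = 10
Check the pairing map k ↦ (π_A(k), π_B(k)):
  0 -> (0,0)
  1 -> (0,1)
  2 -> (1,0)
  3 -> (1,1)
  4 -> (2,0)
  5 -> (2,1)
  6 -> (3,0)
  7 -> (3,1)
  8 -> (4,0)
  9 -> (4,1)
distinct pairs in image: 10 / 10 needed
  → bijection onto A×B; projections well-typed.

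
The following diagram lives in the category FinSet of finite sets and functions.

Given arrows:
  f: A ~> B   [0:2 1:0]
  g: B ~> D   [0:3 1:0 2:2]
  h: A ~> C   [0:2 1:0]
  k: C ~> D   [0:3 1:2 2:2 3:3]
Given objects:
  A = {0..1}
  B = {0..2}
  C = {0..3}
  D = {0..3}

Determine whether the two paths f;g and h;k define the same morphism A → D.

Answer: COMMUTES

Trace:
Along f;g (path 1):
  0 f~>2 g~>2
  1 f~>0 g~>3
  result₁ = [0:2 1:3]
Along h;k (path 2):
  0 h~>2 k~>2
  1 h~>0 k~>3
  result₂ = [0:2 1:3]
Equal? YES — commutes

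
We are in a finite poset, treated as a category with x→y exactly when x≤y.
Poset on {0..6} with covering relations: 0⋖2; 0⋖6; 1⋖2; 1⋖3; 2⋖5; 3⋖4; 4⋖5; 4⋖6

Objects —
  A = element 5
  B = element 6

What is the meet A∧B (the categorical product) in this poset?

{x : x≤A ∧ x≤B} = {0,1,3,4}  (A=5, B=6)
  maximal lower bounds 0 and 4 are incomparable: neither 0≤4 nor 4≤0
→ no greatest lower bound exists

Answer: NO MEET EXISTS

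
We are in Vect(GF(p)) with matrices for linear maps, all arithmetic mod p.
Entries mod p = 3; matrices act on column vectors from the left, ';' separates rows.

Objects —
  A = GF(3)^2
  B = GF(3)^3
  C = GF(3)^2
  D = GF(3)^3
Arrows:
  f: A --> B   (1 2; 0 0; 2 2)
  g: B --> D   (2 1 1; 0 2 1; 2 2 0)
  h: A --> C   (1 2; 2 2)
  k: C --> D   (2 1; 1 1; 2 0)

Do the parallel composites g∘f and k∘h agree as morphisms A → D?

Answer: DOES NOT COMMUTE

Derivation:
Path 1 = f;g:
  e0=(1,0) f-->(1,0,2) g-->(1,2,2)
  e1=(0,1) f-->(2,0,2) g-->(0,2,1)
  composite₁ = (1 0; 2 2; 2 1)
Path 2 = h;k:
  e0=(1,0) h-->(1,2) k-->(1,0,2)
  e1=(0,1) h-->(2,2) k-->(0,1,1)
  composite₂ = (1 0; 0 1; 2 1)
Equal? distinct morphisms ✗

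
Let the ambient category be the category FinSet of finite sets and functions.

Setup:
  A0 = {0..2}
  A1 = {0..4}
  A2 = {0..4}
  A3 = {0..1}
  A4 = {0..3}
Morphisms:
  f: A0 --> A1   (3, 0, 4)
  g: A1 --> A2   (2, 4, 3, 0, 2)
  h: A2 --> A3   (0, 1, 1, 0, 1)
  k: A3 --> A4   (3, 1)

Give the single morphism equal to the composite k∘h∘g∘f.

Answer: (3, 1, 1)

Derivation:
  0 f-->3 g-->0 h-->0 k-->3
  1 f-->0 g-->2 h-->1 k-->1
  2 f-->4 g-->2 h-->1 k-->1
composite: (3, 1, 1)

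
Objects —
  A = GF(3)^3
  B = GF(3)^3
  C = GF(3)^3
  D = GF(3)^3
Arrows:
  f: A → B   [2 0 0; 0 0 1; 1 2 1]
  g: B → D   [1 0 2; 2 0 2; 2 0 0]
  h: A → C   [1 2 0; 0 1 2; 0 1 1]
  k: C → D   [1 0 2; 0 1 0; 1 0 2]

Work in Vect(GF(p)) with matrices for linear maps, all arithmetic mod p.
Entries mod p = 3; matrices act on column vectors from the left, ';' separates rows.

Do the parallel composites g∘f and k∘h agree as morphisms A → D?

Answer: DOES NOT COMMUTE

Work:
Path 1 = f;g:
  e0=⟨1,0,0⟩ f→⟨2,0,1⟩ g→⟨1,0,1⟩
  e1=⟨0,1,0⟩ f→⟨0,0,2⟩ g→⟨1,1,0⟩
  e2=⟨0,0,1⟩ f→⟨0,1,1⟩ g→⟨2,2,0⟩
  result₁ = [1 1 2; 0 1 2; 1 0 0]
Path 2 = h;k:
  e0=⟨1,0,0⟩ h→⟨1,0,0⟩ k→⟨1,0,1⟩
  e1=⟨0,1,0⟩ h→⟨2,1,1⟩ k→⟨1,1,1⟩
  e2=⟨0,0,1⟩ h→⟨0,2,1⟩ k→⟨2,2,2⟩
  result₂ = [1 1 2; 0 1 2; 1 1 2]
Equal? NO — does not commute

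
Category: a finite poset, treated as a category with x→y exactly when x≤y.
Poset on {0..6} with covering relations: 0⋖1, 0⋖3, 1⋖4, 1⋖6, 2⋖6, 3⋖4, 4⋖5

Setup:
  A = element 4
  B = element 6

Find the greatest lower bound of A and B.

Common predecessors of 4,6: {0,1}
  0 <= 1
  1 <= 1
glb = 1

Answer: A∧B = 1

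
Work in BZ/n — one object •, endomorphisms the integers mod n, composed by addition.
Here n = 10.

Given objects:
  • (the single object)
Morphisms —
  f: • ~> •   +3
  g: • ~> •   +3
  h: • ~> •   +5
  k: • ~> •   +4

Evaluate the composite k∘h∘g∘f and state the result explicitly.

  0 +3≡3 +3≡6 +5≡1 +4≡5  (mod 10)
⟦path⟧: +5

Answer: +5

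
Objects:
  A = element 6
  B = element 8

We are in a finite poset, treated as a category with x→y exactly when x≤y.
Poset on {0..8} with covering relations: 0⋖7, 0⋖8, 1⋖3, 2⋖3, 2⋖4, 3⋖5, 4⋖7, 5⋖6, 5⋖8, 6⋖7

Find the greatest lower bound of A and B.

{x : x⊑A ∧ x⊑B} = {1,2,3,5}  (A=6, B=8)
  1 ⊑ 5
  2 ⊑ 5
  3 ⊑ 5
  5 ⊑ 5
glb = 5

Answer: A∧B = 5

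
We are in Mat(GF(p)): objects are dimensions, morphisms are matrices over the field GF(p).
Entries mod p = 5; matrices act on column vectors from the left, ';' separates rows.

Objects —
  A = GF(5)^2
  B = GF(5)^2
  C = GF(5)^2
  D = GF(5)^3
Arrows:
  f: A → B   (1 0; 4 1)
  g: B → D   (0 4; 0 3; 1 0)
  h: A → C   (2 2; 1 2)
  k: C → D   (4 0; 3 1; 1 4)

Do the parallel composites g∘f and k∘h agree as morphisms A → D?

Answer: DOES NOT COMMUTE

Derivation:
1) trace f;g:
  e0=[1,0] f→[1,4] g→[1,2,1]
  e1=[0,1] f→[0,1] g→[4,3,0]
  composite₁ = (1 4; 2 3; 1 0)
2) trace h;k:
  e0=[1,0] h→[2,1] k→[3,2,1]
  e1=[0,1] h→[2,2] k→[3,3,0]
  composite₂ = (3 3; 2 3; 1 0)
Equal? distinct morphisms ✗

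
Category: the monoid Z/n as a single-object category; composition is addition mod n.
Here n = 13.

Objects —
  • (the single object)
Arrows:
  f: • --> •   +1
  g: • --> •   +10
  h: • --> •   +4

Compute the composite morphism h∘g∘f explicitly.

Answer: +2

Trace:
  0 +1≡1 +10≡11 +4≡2  (mod 13)
composite: +2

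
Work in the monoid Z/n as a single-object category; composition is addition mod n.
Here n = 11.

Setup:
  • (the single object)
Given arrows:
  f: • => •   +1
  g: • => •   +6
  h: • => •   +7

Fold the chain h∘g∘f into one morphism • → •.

Answer: +3

Trace:
  0 +1≡1 +6≡7 +7≡3  (mod 11)
composite: +3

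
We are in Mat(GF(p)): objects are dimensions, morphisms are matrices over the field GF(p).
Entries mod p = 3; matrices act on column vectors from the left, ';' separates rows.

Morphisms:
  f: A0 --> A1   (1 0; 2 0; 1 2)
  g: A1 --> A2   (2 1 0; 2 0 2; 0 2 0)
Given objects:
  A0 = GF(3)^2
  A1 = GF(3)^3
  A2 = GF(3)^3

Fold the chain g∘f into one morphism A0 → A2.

Answer: (1 0; 1 1; 1 0)

Derivation:
  e0=⟨1,0⟩ f-->⟨1,2,1⟩ g-->⟨1,1,1⟩
  e1=⟨0,1⟩ f-->⟨0,0,2⟩ g-->⟨0,1,0⟩
composite: (1 0; 1 1; 1 0)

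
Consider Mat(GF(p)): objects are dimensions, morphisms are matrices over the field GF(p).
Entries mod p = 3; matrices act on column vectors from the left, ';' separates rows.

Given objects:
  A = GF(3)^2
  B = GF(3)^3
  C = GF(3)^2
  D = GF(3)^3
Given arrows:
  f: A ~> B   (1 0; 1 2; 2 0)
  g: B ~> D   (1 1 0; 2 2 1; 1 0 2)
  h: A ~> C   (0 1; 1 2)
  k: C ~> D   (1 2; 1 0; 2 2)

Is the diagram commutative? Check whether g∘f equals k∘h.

Along f;g (path 1):
  e0=(1,0) f~>(1,1,2) g~>(2,0,2)
  e1=(0,1) f~>(0,2,0) g~>(2,1,0)
  ⟦path⟧₁ = (2 2; 0 1; 2 0)
Along h;k (path 2):
  e0=(1,0) h~>(0,1) k~>(2,0,2)
  e1=(0,1) h~>(1,2) k~>(2,1,0)
  ⟦path⟧₂ = (2 2; 0 1; 2 0)
Equal? YES — commutes

Answer: COMMUTES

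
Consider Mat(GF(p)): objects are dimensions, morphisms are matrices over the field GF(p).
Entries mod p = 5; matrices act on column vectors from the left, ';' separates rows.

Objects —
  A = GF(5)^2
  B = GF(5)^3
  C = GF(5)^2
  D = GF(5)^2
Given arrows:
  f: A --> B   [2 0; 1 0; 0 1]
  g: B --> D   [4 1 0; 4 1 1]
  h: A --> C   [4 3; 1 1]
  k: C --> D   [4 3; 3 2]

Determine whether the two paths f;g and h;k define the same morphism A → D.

Answer: COMMUTES

Work:
Path 1 = f;g:
  e0=⟨1,0⟩ f-->⟨2,1,0⟩ g-->⟨4,4⟩
  e1=⟨0,1⟩ f-->⟨0,0,1⟩ g-->⟨0,1⟩
  result₁ = [4 0; 4 1]
Path 2 = h;k:
  e0=⟨1,0⟩ h-->⟨4,1⟩ k-->⟨4,4⟩
  e1=⟨0,1⟩ h-->⟨3,1⟩ k-->⟨0,1⟩
  result₂ = [4 0; 4 1]
Equal? YES — commutes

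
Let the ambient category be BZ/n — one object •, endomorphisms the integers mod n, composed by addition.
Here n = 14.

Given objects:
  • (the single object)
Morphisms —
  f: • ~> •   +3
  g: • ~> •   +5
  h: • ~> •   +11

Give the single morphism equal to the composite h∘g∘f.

Answer: +5

Work:
  0 +3≡3 +5≡8 +11≡5  (mod 14)
result: +5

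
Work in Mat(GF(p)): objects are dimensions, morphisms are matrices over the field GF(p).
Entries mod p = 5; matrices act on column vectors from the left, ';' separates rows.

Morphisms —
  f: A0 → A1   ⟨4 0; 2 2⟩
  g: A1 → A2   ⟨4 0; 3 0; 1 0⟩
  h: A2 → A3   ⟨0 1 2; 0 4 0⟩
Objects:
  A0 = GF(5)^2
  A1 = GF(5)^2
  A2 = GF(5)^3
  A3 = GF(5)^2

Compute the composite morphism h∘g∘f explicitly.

  e0=⟨1,0⟩ f→⟨4,2⟩ g→⟨1,2,4⟩ h→⟨0,3⟩
  e1=⟨0,1⟩ f→⟨0,2⟩ g→⟨0,0,0⟩ h→⟨0,0⟩
⟦path⟧: ⟨0 0; 3 0⟩

Answer: ⟨0 0; 3 0⟩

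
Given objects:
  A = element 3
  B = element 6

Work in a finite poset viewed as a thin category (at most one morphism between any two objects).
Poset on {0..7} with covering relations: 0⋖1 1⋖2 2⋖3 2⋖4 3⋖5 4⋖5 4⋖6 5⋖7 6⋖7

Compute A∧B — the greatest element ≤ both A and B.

{x : x≤A ∧ x≤B} = {0,1,2}  (A=3, B=6)
  0 ≤ 2
  1 ≤ 2
  2 ≤ 2
glb = 2

Answer: A∧B = 2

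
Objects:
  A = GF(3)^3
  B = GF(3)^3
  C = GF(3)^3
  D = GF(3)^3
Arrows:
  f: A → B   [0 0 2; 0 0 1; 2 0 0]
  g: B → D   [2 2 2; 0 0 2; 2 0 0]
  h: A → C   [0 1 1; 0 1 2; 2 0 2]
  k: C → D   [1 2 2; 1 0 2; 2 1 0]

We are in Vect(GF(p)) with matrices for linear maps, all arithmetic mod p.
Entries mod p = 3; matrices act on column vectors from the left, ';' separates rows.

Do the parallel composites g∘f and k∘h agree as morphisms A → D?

Path 1 = f;g:
  e0=(1,0,0) f→(0,0,2) g→(1,1,0)
  e1=(0,1,0) f→(0,0,0) g→(0,0,0)
  e2=(0,0,1) f→(2,1,0) g→(0,0,1)
  ⟦path⟧₁ = [1 0 0; 1 0 0; 0 0 1]
Path 2 = h;k:
  e0=(1,0,0) h→(0,0,2) k→(1,1,0)
  e1=(0,1,0) h→(1,1,0) k→(0,1,0)
  e2=(0,0,1) h→(1,2,2) k→(0,2,1)
  ⟦path⟧₂ = [1 0 0; 1 1 2; 0 0 1]
Equal? NO — does not commute

Answer: DOES NOT COMMUTE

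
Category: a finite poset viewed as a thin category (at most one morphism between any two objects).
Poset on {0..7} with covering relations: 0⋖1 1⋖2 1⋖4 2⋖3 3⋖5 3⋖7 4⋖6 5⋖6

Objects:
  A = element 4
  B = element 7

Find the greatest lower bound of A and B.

Answer: A∧B = 1

Work:
Lower bounds of A=4 and B=7: {0,1}
  0 ⊑ 1
  1 ⊑ 1
glb = 1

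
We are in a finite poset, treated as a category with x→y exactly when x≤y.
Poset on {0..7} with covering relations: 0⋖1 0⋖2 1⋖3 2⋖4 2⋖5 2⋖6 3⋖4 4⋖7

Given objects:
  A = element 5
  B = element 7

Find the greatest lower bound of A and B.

Answer: A∧B = 2

Trace:
Lower bounds of A=5 and B=7: {0,2}
  0 ≤ 2
  2 ≤ 2
glb = 2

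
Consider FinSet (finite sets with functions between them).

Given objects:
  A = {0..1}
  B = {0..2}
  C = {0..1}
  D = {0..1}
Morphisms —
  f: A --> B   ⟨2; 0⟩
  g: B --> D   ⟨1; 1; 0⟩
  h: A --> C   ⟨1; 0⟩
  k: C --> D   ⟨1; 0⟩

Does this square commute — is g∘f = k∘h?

1) trace f;g:
  0 f-->2 g-->0
  1 f-->0 g-->1
  ⟦path⟧₁ = ⟨0; 1⟩
2) trace h;k:
  0 h-->1 k-->0
  1 h-->0 k-->1
  ⟦path⟧₂ = ⟨0; 1⟩
Equal? same morphism ✓

Answer: COMMUTES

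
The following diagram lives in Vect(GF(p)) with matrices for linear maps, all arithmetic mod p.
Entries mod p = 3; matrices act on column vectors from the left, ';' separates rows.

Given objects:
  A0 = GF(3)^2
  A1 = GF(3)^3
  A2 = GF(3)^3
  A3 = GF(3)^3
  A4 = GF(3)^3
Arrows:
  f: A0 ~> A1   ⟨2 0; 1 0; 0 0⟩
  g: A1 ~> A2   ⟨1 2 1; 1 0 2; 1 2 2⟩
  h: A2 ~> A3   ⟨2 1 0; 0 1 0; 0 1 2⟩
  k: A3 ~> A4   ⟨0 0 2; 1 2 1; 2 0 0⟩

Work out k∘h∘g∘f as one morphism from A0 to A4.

Answer: ⟨2 0; 0 0; 2 0⟩

Work:
  e0=[1,0] f~>[2,1,0] g~>[1,2,1] h~>[1,2,1] k~>[2,0,2]
  e1=[0,1] f~>[0,0,0] g~>[0,0,0] h~>[0,0,0] k~>[0,0,0]
⟦path⟧: ⟨2 0; 0 0; 2 0⟩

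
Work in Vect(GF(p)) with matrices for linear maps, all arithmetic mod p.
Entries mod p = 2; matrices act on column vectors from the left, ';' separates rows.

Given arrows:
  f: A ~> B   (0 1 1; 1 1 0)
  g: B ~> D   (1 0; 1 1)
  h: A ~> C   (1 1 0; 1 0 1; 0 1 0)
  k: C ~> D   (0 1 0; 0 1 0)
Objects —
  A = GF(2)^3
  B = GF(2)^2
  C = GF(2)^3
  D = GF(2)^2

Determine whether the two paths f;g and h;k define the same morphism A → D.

Answer: DOES NOT COMMUTE

Trace:
1) trace f;g:
  e0=(1,0,0) f~>(0,1) g~>(0,1)
  e1=(0,1,0) f~>(1,1) g~>(1,0)
  e2=(0,0,1) f~>(1,0) g~>(1,1)
  composite₁ = (0 1 1; 1 0 1)
2) trace h;k:
  e0=(1,0,0) h~>(1,1,0) k~>(1,1)
  e1=(0,1,0) h~>(1,0,1) k~>(0,0)
  e2=(0,0,1) h~>(0,1,0) k~>(1,1)
  composite₂ = (1 0 1; 1 0 1)
Equal? distinct morphisms ✗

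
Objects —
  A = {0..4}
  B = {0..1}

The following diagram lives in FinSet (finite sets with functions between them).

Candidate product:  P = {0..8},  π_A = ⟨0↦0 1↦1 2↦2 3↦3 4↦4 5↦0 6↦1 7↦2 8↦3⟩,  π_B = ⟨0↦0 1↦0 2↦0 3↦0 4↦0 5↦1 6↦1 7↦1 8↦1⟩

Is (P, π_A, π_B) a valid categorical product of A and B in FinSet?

|A|·|B| = 5·2 = 10;  |P| = 9
  → cardinalities differ; no bijection possible.

Answer: NOT A VALID PRODUCT — |P|=9 ≠ |A|·|B|=10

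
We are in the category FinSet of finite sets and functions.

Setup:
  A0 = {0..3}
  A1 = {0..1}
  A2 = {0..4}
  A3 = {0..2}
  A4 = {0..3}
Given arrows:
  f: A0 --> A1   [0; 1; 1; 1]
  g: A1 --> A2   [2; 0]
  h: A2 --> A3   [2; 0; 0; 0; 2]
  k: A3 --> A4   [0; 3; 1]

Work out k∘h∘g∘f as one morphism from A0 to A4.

Answer: [0; 1; 1; 1]

Work:
  0 f-->0 g-->2 h-->0 k-->0
  1 f-->1 g-->0 h-->2 k-->1
  2 f-->1 g-->0 h-->2 k-->1
  3 f-->1 g-->0 h-->2 k-->1
result: [0; 1; 1; 1]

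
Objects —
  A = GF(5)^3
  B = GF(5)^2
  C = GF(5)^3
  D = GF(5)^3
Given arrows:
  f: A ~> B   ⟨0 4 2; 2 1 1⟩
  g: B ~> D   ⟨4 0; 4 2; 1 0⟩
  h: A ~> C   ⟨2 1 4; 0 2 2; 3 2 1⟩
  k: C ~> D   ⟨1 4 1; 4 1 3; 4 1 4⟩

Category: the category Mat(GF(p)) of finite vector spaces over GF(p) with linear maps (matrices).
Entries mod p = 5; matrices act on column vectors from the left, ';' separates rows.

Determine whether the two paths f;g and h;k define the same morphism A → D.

Path 1 = f;g:
  e0=⟨1,0,0⟩ f~>⟨0,2⟩ g~>⟨0,4,0⟩
  e1=⟨0,1,0⟩ f~>⟨4,1⟩ g~>⟨1,3,4⟩
  e2=⟨0,0,1⟩ f~>⟨2,1⟩ g~>⟨3,0,2⟩
  ⟦path⟧₁ = ⟨0 1 3; 4 3 0; 0 4 2⟩
Path 2 = h;k:
  e0=⟨1,0,0⟩ h~>⟨2,0,3⟩ k~>⟨0,2,0⟩
  e1=⟨0,1,0⟩ h~>⟨1,2,2⟩ k~>⟨1,2,4⟩
  e2=⟨0,0,1⟩ h~>⟨4,2,1⟩ k~>⟨3,1,2⟩
  ⟦path⟧₂ = ⟨0 1 3; 2 2 1; 0 4 2⟩
Equal? distinct morphisms ✗

Answer: DOES NOT COMMUTE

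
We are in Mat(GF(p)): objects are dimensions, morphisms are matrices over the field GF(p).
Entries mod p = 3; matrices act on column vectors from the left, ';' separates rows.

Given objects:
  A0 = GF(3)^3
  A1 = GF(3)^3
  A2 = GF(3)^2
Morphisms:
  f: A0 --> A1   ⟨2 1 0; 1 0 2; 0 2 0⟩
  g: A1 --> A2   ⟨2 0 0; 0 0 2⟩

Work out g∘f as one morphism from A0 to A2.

  e0=[1,0,0] f-->[2,1,0] g-->[1,0]
  e1=[0,1,0] f-->[1,0,2] g-->[2,1]
  e2=[0,0,1] f-->[0,2,0] g-->[0,0]
composite: ⟨1 2 0; 0 1 0⟩

Answer: ⟨1 2 0; 0 1 0⟩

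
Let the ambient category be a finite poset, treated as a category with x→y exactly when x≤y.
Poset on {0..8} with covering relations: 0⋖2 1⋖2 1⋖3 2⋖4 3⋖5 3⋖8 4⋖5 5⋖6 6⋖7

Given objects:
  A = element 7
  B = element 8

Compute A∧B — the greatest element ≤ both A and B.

Answer: A∧B = 3

Trace:
Lower bounds of A=7 and B=8: {1,3}
  1 <= 3
  3 <= 3
glb = 3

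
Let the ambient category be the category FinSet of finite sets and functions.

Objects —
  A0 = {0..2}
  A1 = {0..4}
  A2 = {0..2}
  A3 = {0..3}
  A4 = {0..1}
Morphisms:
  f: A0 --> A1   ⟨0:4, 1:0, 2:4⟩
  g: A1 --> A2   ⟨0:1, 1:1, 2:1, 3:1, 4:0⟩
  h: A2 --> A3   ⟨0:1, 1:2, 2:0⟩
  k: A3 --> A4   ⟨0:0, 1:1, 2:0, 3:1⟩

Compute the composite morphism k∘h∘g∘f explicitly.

  0 f-->4 g-->0 h-->1 k-->1
  1 f-->0 g-->1 h-->2 k-->0
  2 f-->4 g-->0 h-->1 k-->1
⟦path⟧: ⟨0:1, 1:0, 2:1⟩

Answer: ⟨0:1, 1:0, 2:1⟩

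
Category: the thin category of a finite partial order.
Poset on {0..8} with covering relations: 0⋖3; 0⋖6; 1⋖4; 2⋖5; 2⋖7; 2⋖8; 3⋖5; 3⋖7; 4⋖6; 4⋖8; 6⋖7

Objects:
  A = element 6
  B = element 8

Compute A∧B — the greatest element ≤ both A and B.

Common predecessors of 6,8: {1,4}
  1 ⊑ 4
  4 ⊑ 4
glb = 4

Answer: A∧B = 4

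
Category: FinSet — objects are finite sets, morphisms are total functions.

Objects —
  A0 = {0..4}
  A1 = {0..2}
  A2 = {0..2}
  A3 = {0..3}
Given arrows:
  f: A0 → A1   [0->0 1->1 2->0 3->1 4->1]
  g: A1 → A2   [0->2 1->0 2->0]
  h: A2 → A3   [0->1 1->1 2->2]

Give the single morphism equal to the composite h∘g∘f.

Answer: [0->2 1->1 2->2 3->1 4->1]

Trace:
  0 f→0 g→2 h→2
  1 f→1 g→0 h→1
  2 f→0 g→2 h→2
  3 f→1 g→0 h→1
  4 f→1 g→0 h→1
result: [0->2 1->1 2->2 3->1 4->1]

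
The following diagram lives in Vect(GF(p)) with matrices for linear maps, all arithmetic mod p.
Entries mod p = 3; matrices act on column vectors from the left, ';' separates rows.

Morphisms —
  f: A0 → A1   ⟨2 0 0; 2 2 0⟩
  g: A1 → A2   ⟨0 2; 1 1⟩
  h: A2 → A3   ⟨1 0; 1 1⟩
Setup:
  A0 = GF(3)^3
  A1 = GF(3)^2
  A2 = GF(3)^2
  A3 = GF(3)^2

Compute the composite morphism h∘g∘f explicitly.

  e0=⟨1,0,0⟩ f→⟨2,2⟩ g→⟨1,1⟩ h→⟨1,2⟩
  e1=⟨0,1,0⟩ f→⟨0,2⟩ g→⟨1,2⟩ h→⟨1,0⟩
  e2=⟨0,0,1⟩ f→⟨0,0⟩ g→⟨0,0⟩ h→⟨0,0⟩
result: ⟨1 1 0; 2 0 0⟩

Answer: ⟨1 1 0; 2 0 0⟩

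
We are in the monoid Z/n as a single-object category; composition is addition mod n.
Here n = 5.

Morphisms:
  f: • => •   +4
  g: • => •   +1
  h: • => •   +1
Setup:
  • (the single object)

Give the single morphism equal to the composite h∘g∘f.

Answer: +1

Trace:
  0 +4≡4 +1≡0 +1≡1  (mod 5)
composite: +1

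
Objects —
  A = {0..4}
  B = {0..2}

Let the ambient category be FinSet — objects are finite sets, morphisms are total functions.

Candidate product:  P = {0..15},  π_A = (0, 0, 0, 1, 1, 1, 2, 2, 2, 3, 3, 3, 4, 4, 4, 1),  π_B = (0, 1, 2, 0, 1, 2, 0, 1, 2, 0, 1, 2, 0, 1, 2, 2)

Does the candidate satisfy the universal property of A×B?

|A|·|B| = 5·3 = 15;  |P| = 16
  → cardinalities differ; no bijection possible.

Answer: NOT A VALID PRODUCT — |P|=16 ≠ |A|·|B|=15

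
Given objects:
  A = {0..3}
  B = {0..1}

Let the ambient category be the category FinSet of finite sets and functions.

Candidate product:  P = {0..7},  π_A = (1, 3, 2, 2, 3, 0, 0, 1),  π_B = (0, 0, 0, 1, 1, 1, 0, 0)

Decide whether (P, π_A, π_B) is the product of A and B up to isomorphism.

Answer: NOT A VALID PRODUCT — duplicate pair at indices 0,7

Trace:
|A|·|B| = 4·2 = 8;  |P| = 8
Check the pairing map k ↦ (π_A(k), π_B(k)):
  0 : (1,0)
  1 : (3,0)
  2 : (2,0)
  3 : (2,1)
  4 : (3,1)
  5 : (0,1)
  6 : (0,0)
  7 : (1,0)  ✗ repeats pair of k=0
distinct pairs in image: 7 / 8 needed
  → (1,0) hit at k=0 and k=7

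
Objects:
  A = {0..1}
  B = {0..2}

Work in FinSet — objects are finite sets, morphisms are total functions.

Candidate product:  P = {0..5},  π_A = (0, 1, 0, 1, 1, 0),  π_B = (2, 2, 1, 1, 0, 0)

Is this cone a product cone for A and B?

|A|·|B| = 2·3 = 6;  |P| = 6
Check the pairing map k ↦ (π_A(k), π_B(k)):
  0 ↦ (0,2)
  1 ↦ (1,2)
  2 ↦ (0,1)
  3 ↦ (1,1)
  4 ↦ (1,0)
  5 ↦ (0,0)
distinct pairs in image: 6 / 6 needed
  → bijection onto A×B; projections well-typed.

Answer: VALID PRODUCT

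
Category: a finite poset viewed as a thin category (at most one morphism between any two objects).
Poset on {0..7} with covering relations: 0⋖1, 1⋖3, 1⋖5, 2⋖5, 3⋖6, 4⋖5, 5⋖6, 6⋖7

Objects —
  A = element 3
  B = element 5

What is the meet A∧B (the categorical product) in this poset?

Common predecessors of 3,5: {0,1}
  0 ⊑ 1
  1 ⊑ 1
glb = 1

Answer: A∧B = 1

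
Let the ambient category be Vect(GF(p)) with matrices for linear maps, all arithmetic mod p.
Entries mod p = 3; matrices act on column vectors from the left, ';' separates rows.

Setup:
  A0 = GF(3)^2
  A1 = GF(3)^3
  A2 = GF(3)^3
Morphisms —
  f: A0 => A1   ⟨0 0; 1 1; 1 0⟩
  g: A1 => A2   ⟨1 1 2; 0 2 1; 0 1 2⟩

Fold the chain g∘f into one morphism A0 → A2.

  e0=[1,0] f=>[0,1,1] g=>[0,0,0]
  e1=[0,1] f=>[0,1,0] g=>[1,2,1]
composite: ⟨0 1; 0 2; 0 1⟩

Answer: ⟨0 1; 0 2; 0 1⟩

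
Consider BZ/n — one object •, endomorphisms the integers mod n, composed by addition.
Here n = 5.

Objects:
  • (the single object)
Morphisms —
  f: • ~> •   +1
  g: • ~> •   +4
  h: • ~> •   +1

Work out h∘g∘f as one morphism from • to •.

  0 +1≡1 +4≡0 +1≡1  (mod 5)
composite: +1

Answer: +1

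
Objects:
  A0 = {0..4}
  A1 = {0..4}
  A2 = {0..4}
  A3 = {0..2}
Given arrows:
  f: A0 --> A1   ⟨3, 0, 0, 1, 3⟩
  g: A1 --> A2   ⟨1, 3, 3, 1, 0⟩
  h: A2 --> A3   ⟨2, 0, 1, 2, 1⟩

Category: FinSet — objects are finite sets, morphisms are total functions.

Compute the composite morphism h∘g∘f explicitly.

  0 f-->3 g-->1 h-->0
  1 f-->0 g-->1 h-->0
  2 f-->0 g-->1 h-->0
  3 f-->1 g-->3 h-->2
  4 f-->3 g-->1 h-->0
⟦path⟧: ⟨0, 0, 0, 2, 0⟩

Answer: ⟨0, 0, 0, 2, 0⟩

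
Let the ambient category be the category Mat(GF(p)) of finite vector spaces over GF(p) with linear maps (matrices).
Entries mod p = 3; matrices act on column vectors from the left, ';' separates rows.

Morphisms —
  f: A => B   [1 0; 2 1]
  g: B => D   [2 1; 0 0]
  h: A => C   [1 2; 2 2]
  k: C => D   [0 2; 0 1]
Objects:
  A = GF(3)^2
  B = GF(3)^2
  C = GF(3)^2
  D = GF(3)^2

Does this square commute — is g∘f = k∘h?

1) trace f;g:
  e0=⟨1,0⟩ f=>⟨1,2⟩ g=>⟨1,0⟩
  e1=⟨0,1⟩ f=>⟨0,1⟩ g=>⟨1,0⟩
  result₁ = [1 1; 0 0]
2) trace h;k:
  e0=⟨1,0⟩ h=>⟨1,2⟩ k=>⟨1,2⟩
  e1=⟨0,1⟩ h=>⟨2,2⟩ k=>⟨1,2⟩
  result₂ = [1 1; 2 2]
Equal? NO — does not commute

Answer: DOES NOT COMMUTE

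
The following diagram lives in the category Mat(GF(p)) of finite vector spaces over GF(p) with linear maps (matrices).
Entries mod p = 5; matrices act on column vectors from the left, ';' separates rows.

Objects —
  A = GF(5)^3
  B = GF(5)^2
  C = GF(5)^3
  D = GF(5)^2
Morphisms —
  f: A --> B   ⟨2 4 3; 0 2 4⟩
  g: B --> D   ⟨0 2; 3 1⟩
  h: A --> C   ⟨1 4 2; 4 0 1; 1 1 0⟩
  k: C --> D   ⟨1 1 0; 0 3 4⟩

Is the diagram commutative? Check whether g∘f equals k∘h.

Answer: COMMUTES

Work:
Path 1 = f;g:
  e0=(1,0,0) f-->(2,0) g-->(0,1)
  e1=(0,1,0) f-->(4,2) g-->(4,4)
  e2=(0,0,1) f-->(3,4) g-->(3,3)
  result₁ = ⟨0 4 3; 1 4 3⟩
Path 2 = h;k:
  e0=(1,0,0) h-->(1,4,1) k-->(0,1)
  e1=(0,1,0) h-->(4,0,1) k-->(4,4)
  e2=(0,0,1) h-->(2,1,0) k-->(3,3)
  result₂ = ⟨0 4 3; 1 4 3⟩
Equal? same morphism ✓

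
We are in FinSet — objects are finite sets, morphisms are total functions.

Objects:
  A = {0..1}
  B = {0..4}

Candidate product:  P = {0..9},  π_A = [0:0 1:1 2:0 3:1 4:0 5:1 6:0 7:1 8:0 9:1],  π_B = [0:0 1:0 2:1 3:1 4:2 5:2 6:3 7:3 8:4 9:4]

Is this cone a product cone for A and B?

|A|·|B| = 2·5 = 10;  |P| = 10
Check the pairing map k ↦ (π_A(k), π_B(k)):
  0 : (0,0)
  1 : (1,0)
  2 : (0,1)
  3 : (1,1)
  4 : (0,2)
  5 : (1,2)
  6 : (0,3)
  7 : (1,3)
  8 : (0,4)
  9 : (1,4)
distinct pairs in image: 10 / 10 needed
  → bijection onto A×B; projections well-typed.

Answer: VALID PRODUCT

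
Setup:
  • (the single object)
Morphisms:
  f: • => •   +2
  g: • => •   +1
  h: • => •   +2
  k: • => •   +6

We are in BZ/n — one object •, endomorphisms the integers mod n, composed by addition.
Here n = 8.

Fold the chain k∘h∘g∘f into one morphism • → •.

  0 +2≡2 +1≡3 +2≡5 +6≡3  (mod 8)
composite: +3

Answer: +3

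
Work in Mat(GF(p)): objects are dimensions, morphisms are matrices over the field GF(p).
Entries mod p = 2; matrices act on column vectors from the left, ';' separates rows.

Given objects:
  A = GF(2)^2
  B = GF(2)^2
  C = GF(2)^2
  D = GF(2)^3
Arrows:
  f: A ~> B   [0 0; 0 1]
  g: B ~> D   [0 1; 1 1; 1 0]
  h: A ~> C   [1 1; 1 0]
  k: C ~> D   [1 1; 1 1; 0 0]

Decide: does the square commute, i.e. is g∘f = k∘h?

Answer: COMMUTES

Derivation:
Along f;g (path 1):
  e0=(1,0) f~>(0,0) g~>(0,0,0)
  e1=(0,1) f~>(0,1) g~>(1,1,0)
  ⟦path⟧₁ = [0 1; 0 1; 0 0]
Along h;k (path 2):
  e0=(1,0) h~>(1,1) k~>(0,0,0)
  e1=(0,1) h~>(1,0) k~>(1,1,0)
  ⟦path⟧₂ = [0 1; 0 1; 0 0]
Equal? same morphism ✓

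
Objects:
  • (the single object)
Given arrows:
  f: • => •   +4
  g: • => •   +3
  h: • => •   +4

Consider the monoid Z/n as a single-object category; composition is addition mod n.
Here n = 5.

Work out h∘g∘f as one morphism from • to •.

  0 +4≡4 +3≡2 +4≡1  (mod 5)
⟦path⟧: +1

Answer: +1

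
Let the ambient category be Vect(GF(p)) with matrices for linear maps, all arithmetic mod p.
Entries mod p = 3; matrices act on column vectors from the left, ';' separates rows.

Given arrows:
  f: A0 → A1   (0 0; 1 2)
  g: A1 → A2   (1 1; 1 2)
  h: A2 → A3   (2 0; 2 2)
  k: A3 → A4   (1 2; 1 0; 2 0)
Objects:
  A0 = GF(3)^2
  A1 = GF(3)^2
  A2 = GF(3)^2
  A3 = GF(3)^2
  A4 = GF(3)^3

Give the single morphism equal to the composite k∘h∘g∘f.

  e0=⟨1,0⟩ f→⟨0,1⟩ g→⟨1,2⟩ h→⟨2,0⟩ k→⟨2,2,1⟩
  e1=⟨0,1⟩ f→⟨0,2⟩ g→⟨2,1⟩ h→⟨1,0⟩ k→⟨1,1,2⟩
result: (2 1; 2 1; 1 2)

Answer: (2 1; 2 1; 1 2)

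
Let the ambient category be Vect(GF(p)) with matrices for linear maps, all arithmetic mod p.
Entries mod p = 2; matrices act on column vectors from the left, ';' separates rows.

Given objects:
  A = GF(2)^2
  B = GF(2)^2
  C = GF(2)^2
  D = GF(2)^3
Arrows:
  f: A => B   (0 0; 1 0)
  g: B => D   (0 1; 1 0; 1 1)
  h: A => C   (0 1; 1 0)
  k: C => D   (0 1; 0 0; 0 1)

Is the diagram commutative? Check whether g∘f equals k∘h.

Answer: COMMUTES

Trace:
Along f;g (path 1):
  e0=⟨1,0⟩ f=>⟨0,1⟩ g=>⟨1,0,1⟩
  e1=⟨0,1⟩ f=>⟨0,0⟩ g=>⟨0,0,0⟩
  result₁ = (1 0; 0 0; 1 0)
Along h;k (path 2):
  e0=⟨1,0⟩ h=>⟨0,1⟩ k=>⟨1,0,1⟩
  e1=⟨0,1⟩ h=>⟨1,0⟩ k=>⟨0,0,0⟩
  result₂ = (1 0; 0 0; 1 0)
Equal? same morphism ✓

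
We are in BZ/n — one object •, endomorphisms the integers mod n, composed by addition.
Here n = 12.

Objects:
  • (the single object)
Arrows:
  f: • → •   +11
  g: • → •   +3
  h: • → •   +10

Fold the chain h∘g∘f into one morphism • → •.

  0 +11≡11 +3≡2 +10≡0  (mod 12)
⟦path⟧: +0

Answer: +0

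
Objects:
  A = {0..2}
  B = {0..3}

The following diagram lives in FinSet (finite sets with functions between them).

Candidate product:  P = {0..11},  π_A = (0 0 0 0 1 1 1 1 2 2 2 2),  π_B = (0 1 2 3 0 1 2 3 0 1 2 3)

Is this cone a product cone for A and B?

Answer: VALID PRODUCT

Work:
|A|·|B| = 3·4 = 12;  |P| = 12
Check the pairing map k ↦ (π_A(k), π_B(k)):
  0 : (0,0)
  1 : (0,1)
  2 : (0,2)
  3 : (0,3)
  4 : (1,0)
  5 : (1,1)
  6 : (1,2)
  7 : (1,3)
  8 : (2,0)
  9 : (2,1)
  10 : (2,2)
  11 : (2,3)
distinct pairs in image: 12 / 12 needed
  → bijection onto A×B; projections well-typed.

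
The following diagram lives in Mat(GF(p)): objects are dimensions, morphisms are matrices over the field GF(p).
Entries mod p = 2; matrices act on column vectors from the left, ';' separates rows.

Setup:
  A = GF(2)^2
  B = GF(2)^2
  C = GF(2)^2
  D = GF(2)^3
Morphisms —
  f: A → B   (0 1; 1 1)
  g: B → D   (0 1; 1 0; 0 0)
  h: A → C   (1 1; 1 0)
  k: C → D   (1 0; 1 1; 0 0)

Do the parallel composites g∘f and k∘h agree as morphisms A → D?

Answer: COMMUTES

Work:
Path 1 = f;g:
  e0=⟨1,0⟩ f→⟨0,1⟩ g→⟨1,0,0⟩
  e1=⟨0,1⟩ f→⟨1,1⟩ g→⟨1,1,0⟩
  composite₁ = (1 1; 0 1; 0 0)
Path 2 = h;k:
  e0=⟨1,0⟩ h→⟨1,1⟩ k→⟨1,0,0⟩
  e1=⟨0,1⟩ h→⟨1,0⟩ k→⟨1,1,0⟩
  composite₂ = (1 1; 0 1; 0 0)
Equal? same morphism ✓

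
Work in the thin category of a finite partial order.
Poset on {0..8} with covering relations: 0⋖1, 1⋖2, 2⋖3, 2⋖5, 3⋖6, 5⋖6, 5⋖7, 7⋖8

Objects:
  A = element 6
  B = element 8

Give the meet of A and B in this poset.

Answer: A∧B = 5

Trace:
Common predecessors of 6,8: {0,1,2,5}
  0 <= 5
  1 <= 5
  2 <= 5
  5 <= 5
glb = 5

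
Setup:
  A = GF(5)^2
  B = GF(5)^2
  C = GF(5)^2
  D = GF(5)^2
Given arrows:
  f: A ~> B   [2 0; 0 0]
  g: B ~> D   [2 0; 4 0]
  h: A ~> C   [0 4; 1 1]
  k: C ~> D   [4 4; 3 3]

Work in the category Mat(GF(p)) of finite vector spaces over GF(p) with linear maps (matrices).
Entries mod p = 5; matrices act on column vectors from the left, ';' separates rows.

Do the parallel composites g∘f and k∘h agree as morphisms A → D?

Answer: COMMUTES

Work:
1) trace f;g:
  e0=⟨1,0⟩ f~>⟨2,0⟩ g~>⟨4,3⟩
  e1=⟨0,1⟩ f~>⟨0,0⟩ g~>⟨0,0⟩
  result₁ = [4 0; 3 0]
2) trace h;k:
  e0=⟨1,0⟩ h~>⟨0,1⟩ k~>⟨4,3⟩
  e1=⟨0,1⟩ h~>⟨4,1⟩ k~>⟨0,0⟩
  result₂ = [4 0; 3 0]
Equal? equal; square commutes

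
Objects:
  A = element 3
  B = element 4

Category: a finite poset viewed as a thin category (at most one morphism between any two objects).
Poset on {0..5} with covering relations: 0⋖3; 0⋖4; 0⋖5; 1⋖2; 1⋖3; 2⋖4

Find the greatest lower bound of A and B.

Lower bounds of A=3 and B=4: {0,1}
  maximal lower bounds 0 and 1 are incomparable: neither 0<=1 nor 1<=0
→ no greatest lower bound exists

Answer: NO MEET EXISTS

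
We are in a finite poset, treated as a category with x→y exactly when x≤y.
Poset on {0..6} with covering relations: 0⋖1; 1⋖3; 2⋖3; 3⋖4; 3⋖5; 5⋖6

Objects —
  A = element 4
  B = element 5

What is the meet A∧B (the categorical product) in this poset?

Common predecessors of 4,5: {0,1,2,3}
  0 ≤ 3
  1 ≤ 3
  2 ≤ 3
  3 ≤ 3
glb = 3

Answer: A∧B = 3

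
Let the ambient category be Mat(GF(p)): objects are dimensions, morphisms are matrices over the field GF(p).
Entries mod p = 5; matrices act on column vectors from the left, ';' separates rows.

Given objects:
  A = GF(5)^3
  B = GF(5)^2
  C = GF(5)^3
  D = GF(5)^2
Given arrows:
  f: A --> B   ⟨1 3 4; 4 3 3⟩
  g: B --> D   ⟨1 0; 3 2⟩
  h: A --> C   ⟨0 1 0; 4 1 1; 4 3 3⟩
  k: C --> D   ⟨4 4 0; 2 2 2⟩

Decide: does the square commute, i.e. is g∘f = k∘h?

1) trace f;g:
  e0=(1,0,0) f-->(1,4) g-->(1,1)
  e1=(0,1,0) f-->(3,3) g-->(3,0)
  e2=(0,0,1) f-->(4,3) g-->(4,3)
  ⟦path⟧₁ = ⟨1 3 4; 1 0 3⟩
2) trace h;k:
  e0=(1,0,0) h-->(0,4,4) k-->(1,1)
  e1=(0,1,0) h-->(1,1,3) k-->(3,0)
  e2=(0,0,1) h-->(0,1,3) k-->(4,3)
  ⟦path⟧₂ = ⟨1 3 4; 1 0 3⟩
Equal? equal; square commutes

Answer: COMMUTES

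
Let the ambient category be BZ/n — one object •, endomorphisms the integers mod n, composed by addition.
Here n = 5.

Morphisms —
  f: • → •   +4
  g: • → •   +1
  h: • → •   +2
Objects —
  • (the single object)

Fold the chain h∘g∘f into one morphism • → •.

Answer: +2

Trace:
  0 +4≡4 +1≡0 +2≡2  (mod 5)
⟦path⟧: +2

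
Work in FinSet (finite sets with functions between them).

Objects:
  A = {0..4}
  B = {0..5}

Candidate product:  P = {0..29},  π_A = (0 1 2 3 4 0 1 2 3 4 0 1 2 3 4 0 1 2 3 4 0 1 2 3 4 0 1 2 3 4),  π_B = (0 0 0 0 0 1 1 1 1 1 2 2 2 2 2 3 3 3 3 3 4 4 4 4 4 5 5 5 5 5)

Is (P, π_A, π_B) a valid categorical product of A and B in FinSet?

Answer: VALID PRODUCT

Derivation:
|A|·|B| = 5·6 = 30;  |P| = 30
Check the pairing map k ↦ (π_A(k), π_B(k)):
  0 : (0,0)
  1 : (1,0)
  2 : (2,0)
  3 : (3,0)
  4 : (4,0)
  5 : (0,1)
  6 : (1,1)
  7 : (2,1)
  8 : (3,1)
  9 : (4,1)
  10 : (0,2)
  11 : (1,2)
  12 : (2,2)
  13 : (3,2)
  14 : (4,2)
  15 : (0,3)
  16 : (1,3)
  17 : (2,3)
  18 : (3,3)
  19 : (4,3)
  20 : (0,4)
  21 : (1,4)
  22 : (2,4)
  23 : (3,4)
  24 : (4,4)
  25 : (0,5)
  26 : (1,5)
  27 : (2,5)
  28 : (3,5)
  29 : (4,5)
distinct pairs in image: 30 / 30 needed
  → bijection onto A×B; projections well-typed.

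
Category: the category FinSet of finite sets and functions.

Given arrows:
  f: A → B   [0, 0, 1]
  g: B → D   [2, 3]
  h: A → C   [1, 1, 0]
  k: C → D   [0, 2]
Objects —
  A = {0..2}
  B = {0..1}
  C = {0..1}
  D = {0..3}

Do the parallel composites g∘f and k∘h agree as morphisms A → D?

Answer: DOES NOT COMMUTE

Derivation:
1) trace f;g:
  0 f→0 g→2
  1 f→0 g→2
  2 f→1 g→3
  ⟦path⟧₁ = [2, 2, 3]
2) trace h;k:
  0 h→1 k→2
  1 h→1 k→2
  2 h→0 k→0
  ⟦path⟧₂ = [2, 2, 0]
Equal? differ; not commutative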